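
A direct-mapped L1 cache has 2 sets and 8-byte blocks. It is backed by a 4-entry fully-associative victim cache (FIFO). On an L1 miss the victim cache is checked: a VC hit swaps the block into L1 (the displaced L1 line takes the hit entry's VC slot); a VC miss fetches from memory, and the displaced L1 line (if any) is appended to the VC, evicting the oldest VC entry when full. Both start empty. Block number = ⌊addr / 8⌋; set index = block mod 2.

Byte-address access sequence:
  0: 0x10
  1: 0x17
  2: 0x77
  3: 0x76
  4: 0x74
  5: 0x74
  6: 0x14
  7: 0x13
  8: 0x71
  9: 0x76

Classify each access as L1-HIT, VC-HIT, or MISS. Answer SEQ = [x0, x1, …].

SEQ = [MISS, L1-HIT, MISS, L1-HIT, L1-HIT, L1-HIT, VC-HIT, L1-HIT, VC-HIT, L1-HIT]

#0 0x10→b2/s0 MISS; vc=[]
#1 0x17→b2/s0 L1-HIT; vc=[]
#2 0x77→b14/s0 MISS; vc=[2]
#3 0x76→b14/s0 L1-HIT; vc=[2]
#4 0x74→b14/s0 L1-HIT; vc=[2]
#5 0x74→b14/s0 L1-HIT; vc=[2]
#6 0x14→b2/s0 VC-HIT; vc=[14]
#7 0x13→b2/s0 L1-HIT; vc=[14]
#8 0x71→b14/s0 VC-HIT; vc=[2]
#9 0x76→b14/s0 L1-HIT; vc=[2]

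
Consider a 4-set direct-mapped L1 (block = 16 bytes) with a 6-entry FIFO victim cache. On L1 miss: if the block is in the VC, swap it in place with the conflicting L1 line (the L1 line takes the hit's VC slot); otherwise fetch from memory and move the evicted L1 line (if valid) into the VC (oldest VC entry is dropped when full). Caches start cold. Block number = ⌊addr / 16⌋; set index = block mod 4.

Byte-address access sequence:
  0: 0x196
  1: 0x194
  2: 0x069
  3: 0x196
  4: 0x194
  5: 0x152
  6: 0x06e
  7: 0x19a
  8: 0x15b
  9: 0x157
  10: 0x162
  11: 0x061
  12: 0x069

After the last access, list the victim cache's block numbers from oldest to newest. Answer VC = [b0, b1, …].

VC = [25, 22]

  [0] addr=0x196 blk=25 s=1: MISS | VC []
  [1] addr=0x194 blk=25 s=1: L1-HIT | VC []
  [2] addr=0x69 blk=6 s=2: MISS | VC []
  [3] addr=0x196 blk=25 s=1: L1-HIT | VC []
  [4] addr=0x194 blk=25 s=1: L1-HIT | VC []
  [5] addr=0x152 blk=21 s=1: MISS | VC [25]
  [6] addr=0x6e blk=6 s=2: L1-HIT | VC [25]
  [7] addr=0x19a blk=25 s=1: VC-HIT | VC [21]
  [8] addr=0x15b blk=21 s=1: VC-HIT | VC [25]
  [9] addr=0x157 blk=21 s=1: L1-HIT | VC [25]
  [10] addr=0x162 blk=22 s=2: MISS | VC [25, 6]
  [11] addr=0x61 blk=6 s=2: VC-HIT | VC [25, 22]
  [12] addr=0x69 blk=6 s=2: L1-HIT | VC [25, 22]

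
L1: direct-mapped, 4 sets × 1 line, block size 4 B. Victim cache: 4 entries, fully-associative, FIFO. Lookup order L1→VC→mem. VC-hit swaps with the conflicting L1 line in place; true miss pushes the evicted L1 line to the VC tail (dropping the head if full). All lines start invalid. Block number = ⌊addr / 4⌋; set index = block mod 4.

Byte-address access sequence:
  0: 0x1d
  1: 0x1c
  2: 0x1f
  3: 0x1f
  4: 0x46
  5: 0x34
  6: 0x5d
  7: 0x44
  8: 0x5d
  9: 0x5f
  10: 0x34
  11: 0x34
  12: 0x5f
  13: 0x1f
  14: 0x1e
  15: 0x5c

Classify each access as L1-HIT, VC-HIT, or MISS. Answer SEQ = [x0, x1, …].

#0 0x1d→b7/s3 MISS; vc=[]
#1 0x1c→b7/s3 L1-HIT; vc=[]
#2 0x1f→b7/s3 L1-HIT; vc=[]
#3 0x1f→b7/s3 L1-HIT; vc=[]
#4 0x46→b17/s1 MISS; vc=[]
#5 0x34→b13/s1 MISS; vc=[17]
#6 0x5d→b23/s3 MISS; vc=[17,7]
#7 0x44→b17/s1 VC-HIT; vc=[13,7]
#8 0x5d→b23/s3 L1-HIT; vc=[13,7]
#9 0x5f→b23/s3 L1-HIT; vc=[13,7]
#10 0x34→b13/s1 VC-HIT; vc=[17,7]
#11 0x34→b13/s1 L1-HIT; vc=[17,7]
#12 0x5f→b23/s3 L1-HIT; vc=[17,7]
#13 0x1f→b7/s3 VC-HIT; vc=[17,23]
#14 0x1e→b7/s3 L1-HIT; vc=[17,23]
#15 0x5c→b23/s3 VC-HIT; vc=[17,7]

SEQ = [MISS, L1-HIT, L1-HIT, L1-HIT, MISS, MISS, MISS, VC-HIT, L1-HIT, L1-HIT, VC-HIT, L1-HIT, L1-HIT, VC-HIT, L1-HIT, VC-HIT]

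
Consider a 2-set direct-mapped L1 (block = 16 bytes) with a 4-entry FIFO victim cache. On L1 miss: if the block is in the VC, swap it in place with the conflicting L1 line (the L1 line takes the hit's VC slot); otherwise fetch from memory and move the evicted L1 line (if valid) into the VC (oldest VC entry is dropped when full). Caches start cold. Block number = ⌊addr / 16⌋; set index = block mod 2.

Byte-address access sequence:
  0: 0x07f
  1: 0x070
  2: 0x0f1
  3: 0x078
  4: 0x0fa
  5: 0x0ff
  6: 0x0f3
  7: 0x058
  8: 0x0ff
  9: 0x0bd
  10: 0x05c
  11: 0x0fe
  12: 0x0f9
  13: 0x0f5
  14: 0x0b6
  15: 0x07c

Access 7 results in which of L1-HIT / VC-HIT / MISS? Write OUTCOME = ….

OUTCOME = MISS

#0 0x7f→b7/s1 MISS; vc=[]
#1 0x70→b7/s1 L1-HIT; vc=[]
#2 0xf1→b15/s1 MISS; vc=[7]
#3 0x78→b7/s1 VC-HIT; vc=[15]
#4 0xfa→b15/s1 VC-HIT; vc=[7]
#5 0xff→b15/s1 L1-HIT; vc=[7]
#6 0xf3→b15/s1 L1-HIT; vc=[7]
#7 0x58→b5/s1 MISS; vc=[7,15]
#8 0xff→b15/s1 VC-HIT; vc=[7,5]
#9 0xbd→b11/s1 MISS; vc=[7,5,15]
#10 0x5c→b5/s1 VC-HIT; vc=[7,11,15]
#11 0xfe→b15/s1 VC-HIT; vc=[7,11,5]
#12 0xf9→b15/s1 L1-HIT; vc=[7,11,5]
#13 0xf5→b15/s1 L1-HIT; vc=[7,11,5]
#14 0xb6→b11/s1 VC-HIT; vc=[7,15,5]
#15 0x7c→b7/s1 VC-HIT; vc=[11,15,5]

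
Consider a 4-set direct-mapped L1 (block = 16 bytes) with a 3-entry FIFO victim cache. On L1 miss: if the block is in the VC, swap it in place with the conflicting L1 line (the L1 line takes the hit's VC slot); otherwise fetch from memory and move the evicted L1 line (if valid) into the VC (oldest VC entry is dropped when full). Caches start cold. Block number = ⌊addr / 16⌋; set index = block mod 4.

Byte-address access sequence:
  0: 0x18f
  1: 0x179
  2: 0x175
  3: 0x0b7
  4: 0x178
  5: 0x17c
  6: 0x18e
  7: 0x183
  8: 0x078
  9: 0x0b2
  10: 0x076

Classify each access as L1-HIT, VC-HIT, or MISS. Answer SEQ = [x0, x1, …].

#0 0x18f→b24/s0 MISS; vc=[]
#1 0x179→b23/s3 MISS; vc=[]
#2 0x175→b23/s3 L1-HIT; vc=[]
#3 0xb7→b11/s3 MISS; vc=[23]
#4 0x178→b23/s3 VC-HIT; vc=[11]
#5 0x17c→b23/s3 L1-HIT; vc=[11]
#6 0x18e→b24/s0 L1-HIT; vc=[11]
#7 0x183→b24/s0 L1-HIT; vc=[11]
#8 0x78→b7/s3 MISS; vc=[11,23]
#9 0xb2→b11/s3 VC-HIT; vc=[7,23]
#10 0x76→b7/s3 VC-HIT; vc=[11,23]

SEQ = [MISS, MISS, L1-HIT, MISS, VC-HIT, L1-HIT, L1-HIT, L1-HIT, MISS, VC-HIT, VC-HIT]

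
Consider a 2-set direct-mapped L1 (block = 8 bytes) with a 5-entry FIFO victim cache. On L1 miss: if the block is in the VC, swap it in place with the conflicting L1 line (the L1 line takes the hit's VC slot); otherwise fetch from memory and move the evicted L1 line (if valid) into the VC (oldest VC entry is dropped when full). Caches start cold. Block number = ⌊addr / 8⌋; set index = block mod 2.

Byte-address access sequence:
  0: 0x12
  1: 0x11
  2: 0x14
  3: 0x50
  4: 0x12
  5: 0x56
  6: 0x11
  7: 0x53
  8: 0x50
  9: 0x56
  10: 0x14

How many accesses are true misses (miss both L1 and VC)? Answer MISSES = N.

0: 0x12 (blk 2, set 0) → MISS  vc=[]
1: 0x11 (blk 2, set 0) → L1-HIT  vc=[]
2: 0x14 (blk 2, set 0) → L1-HIT  vc=[]
3: 0x50 (blk 10, set 0) → MISS  vc=[2]
4: 0x12 (blk 2, set 0) → VC-HIT  vc=[10]
5: 0x56 (blk 10, set 0) → VC-HIT  vc=[2]
6: 0x11 (blk 2, set 0) → VC-HIT  vc=[10]
7: 0x53 (blk 10, set 0) → VC-HIT  vc=[2]
8: 0x50 (blk 10, set 0) → L1-HIT  vc=[2]
9: 0x56 (blk 10, set 0) → L1-HIT  vc=[2]
10: 0x14 (blk 2, set 0) → VC-HIT  vc=[10]

MISSES = 2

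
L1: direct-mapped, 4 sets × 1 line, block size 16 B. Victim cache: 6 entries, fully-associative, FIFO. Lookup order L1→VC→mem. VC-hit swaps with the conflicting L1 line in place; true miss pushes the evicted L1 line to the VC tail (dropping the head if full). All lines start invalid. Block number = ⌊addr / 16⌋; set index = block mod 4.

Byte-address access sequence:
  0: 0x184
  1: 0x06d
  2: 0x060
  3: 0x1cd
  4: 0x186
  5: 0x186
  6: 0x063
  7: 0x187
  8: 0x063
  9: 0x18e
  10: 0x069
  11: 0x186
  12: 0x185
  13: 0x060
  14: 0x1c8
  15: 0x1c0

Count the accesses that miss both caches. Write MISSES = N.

#0 0x184→b24/s0 MISS; vc=[]
#1 0x6d→b6/s2 MISS; vc=[]
#2 0x60→b6/s2 L1-HIT; vc=[]
#3 0x1cd→b28/s0 MISS; vc=[24]
#4 0x186→b24/s0 VC-HIT; vc=[28]
#5 0x186→b24/s0 L1-HIT; vc=[28]
#6 0x63→b6/s2 L1-HIT; vc=[28]
#7 0x187→b24/s0 L1-HIT; vc=[28]
#8 0x63→b6/s2 L1-HIT; vc=[28]
#9 0x18e→b24/s0 L1-HIT; vc=[28]
#10 0x69→b6/s2 L1-HIT; vc=[28]
#11 0x186→b24/s0 L1-HIT; vc=[28]
#12 0x185→b24/s0 L1-HIT; vc=[28]
#13 0x60→b6/s2 L1-HIT; vc=[28]
#14 0x1c8→b28/s0 VC-HIT; vc=[24]
#15 0x1c0→b28/s0 L1-HIT; vc=[24]

MISSES = 3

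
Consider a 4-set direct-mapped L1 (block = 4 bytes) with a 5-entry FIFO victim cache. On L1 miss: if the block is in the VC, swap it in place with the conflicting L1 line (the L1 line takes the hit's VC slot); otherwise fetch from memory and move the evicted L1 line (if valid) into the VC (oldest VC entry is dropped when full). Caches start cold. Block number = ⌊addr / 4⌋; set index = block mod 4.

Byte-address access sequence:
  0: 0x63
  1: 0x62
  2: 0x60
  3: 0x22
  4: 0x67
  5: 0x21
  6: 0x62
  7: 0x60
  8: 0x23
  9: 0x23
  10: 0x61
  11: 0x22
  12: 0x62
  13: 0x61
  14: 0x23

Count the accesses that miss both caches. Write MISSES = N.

#0 0x63→b24/s0 MISS; vc=[]
#1 0x62→b24/s0 L1-HIT; vc=[]
#2 0x60→b24/s0 L1-HIT; vc=[]
#3 0x22→b8/s0 MISS; vc=[24]
#4 0x67→b25/s1 MISS; vc=[24]
#5 0x21→b8/s0 L1-HIT; vc=[24]
#6 0x62→b24/s0 VC-HIT; vc=[8]
#7 0x60→b24/s0 L1-HIT; vc=[8]
#8 0x23→b8/s0 VC-HIT; vc=[24]
#9 0x23→b8/s0 L1-HIT; vc=[24]
#10 0x61→b24/s0 VC-HIT; vc=[8]
#11 0x22→b8/s0 VC-HIT; vc=[24]
#12 0x62→b24/s0 VC-HIT; vc=[8]
#13 0x61→b24/s0 L1-HIT; vc=[8]
#14 0x23→b8/s0 VC-HIT; vc=[24]

MISSES = 3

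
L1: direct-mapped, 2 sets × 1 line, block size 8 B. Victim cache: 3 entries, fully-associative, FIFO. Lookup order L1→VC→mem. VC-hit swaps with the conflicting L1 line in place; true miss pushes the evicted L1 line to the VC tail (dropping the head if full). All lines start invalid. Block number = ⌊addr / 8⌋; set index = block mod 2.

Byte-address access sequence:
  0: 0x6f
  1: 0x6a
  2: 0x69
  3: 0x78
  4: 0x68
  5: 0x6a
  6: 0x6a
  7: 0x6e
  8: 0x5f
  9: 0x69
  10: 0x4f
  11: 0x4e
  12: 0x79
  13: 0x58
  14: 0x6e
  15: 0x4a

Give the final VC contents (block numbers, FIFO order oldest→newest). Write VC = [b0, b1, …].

  [0] addr=0x6f blk=13 s=1: MISS | VC []
  [1] addr=0x6a blk=13 s=1: L1-HIT | VC []
  [2] addr=0x69 blk=13 s=1: L1-HIT | VC []
  [3] addr=0x78 blk=15 s=1: MISS | VC [13]
  [4] addr=0x68 blk=13 s=1: VC-HIT | VC [15]
  [5] addr=0x6a blk=13 s=1: L1-HIT | VC [15]
  [6] addr=0x6a blk=13 s=1: L1-HIT | VC [15]
  [7] addr=0x6e blk=13 s=1: L1-HIT | VC [15]
  [8] addr=0x5f blk=11 s=1: MISS | VC [15, 13]
  [9] addr=0x69 blk=13 s=1: VC-HIT | VC [15, 11]
  [10] addr=0x4f blk=9 s=1: MISS | VC [15, 11, 13]
  [11] addr=0x4e blk=9 s=1: L1-HIT | VC [15, 11, 13]
  [12] addr=0x79 blk=15 s=1: VC-HIT | VC [9, 11, 13]
  [13] addr=0x58 blk=11 s=1: VC-HIT | VC [9, 15, 13]
  [14] addr=0x6e blk=13 s=1: VC-HIT | VC [9, 15, 11]
  [15] addr=0x4a blk=9 s=1: VC-HIT | VC [13, 15, 11]

VC = [13, 15, 11]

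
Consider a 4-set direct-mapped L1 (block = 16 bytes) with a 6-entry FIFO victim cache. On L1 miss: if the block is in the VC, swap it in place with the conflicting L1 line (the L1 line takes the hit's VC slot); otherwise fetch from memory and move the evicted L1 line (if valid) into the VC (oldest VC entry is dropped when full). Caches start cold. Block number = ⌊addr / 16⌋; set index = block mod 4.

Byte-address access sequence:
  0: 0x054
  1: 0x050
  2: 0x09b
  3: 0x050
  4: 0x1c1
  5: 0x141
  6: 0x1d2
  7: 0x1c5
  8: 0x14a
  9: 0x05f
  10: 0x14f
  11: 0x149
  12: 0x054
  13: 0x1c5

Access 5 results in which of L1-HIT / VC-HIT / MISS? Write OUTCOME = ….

OUTCOME = MISS

0: 0x54 (blk 5, set 1) → MISS  vc=[]
1: 0x50 (blk 5, set 1) → L1-HIT  vc=[]
2: 0x9b (blk 9, set 1) → MISS  vc=[5]
3: 0x50 (blk 5, set 1) → VC-HIT  vc=[9]
4: 0x1c1 (blk 28, set 0) → MISS  vc=[9]
5: 0x141 (blk 20, set 0) → MISS  vc=[9, 28]
6: 0x1d2 (blk 29, set 1) → MISS  vc=[9, 28, 5]
7: 0x1c5 (blk 28, set 0) → VC-HIT  vc=[9, 20, 5]
8: 0x14a (blk 20, set 0) → VC-HIT  vc=[9, 28, 5]
9: 0x5f (blk 5, set 1) → VC-HIT  vc=[9, 28, 29]
10: 0x14f (blk 20, set 0) → L1-HIT  vc=[9, 28, 29]
11: 0x149 (blk 20, set 0) → L1-HIT  vc=[9, 28, 29]
12: 0x54 (blk 5, set 1) → L1-HIT  vc=[9, 28, 29]
13: 0x1c5 (blk 28, set 0) → VC-HIT  vc=[9, 20, 29]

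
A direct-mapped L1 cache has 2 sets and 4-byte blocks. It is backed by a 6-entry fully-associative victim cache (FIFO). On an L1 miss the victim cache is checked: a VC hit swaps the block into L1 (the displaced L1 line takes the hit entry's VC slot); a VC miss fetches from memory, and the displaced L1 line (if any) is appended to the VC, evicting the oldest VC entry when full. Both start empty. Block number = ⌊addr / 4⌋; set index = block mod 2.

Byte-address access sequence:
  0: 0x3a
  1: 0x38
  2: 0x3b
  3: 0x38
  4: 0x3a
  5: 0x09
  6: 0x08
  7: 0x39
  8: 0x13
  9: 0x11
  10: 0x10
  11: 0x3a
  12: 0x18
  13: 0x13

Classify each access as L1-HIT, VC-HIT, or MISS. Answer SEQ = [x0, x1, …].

0: 0x3a (blk 14, set 0) → MISS  vc=[]
1: 0x38 (blk 14, set 0) → L1-HIT  vc=[]
2: 0x3b (blk 14, set 0) → L1-HIT  vc=[]
3: 0x38 (blk 14, set 0) → L1-HIT  vc=[]
4: 0x3a (blk 14, set 0) → L1-HIT  vc=[]
5: 0x9 (blk 2, set 0) → MISS  vc=[14]
6: 0x8 (blk 2, set 0) → L1-HIT  vc=[14]
7: 0x39 (blk 14, set 0) → VC-HIT  vc=[2]
8: 0x13 (blk 4, set 0) → MISS  vc=[2, 14]
9: 0x11 (blk 4, set 0) → L1-HIT  vc=[2, 14]
10: 0x10 (blk 4, set 0) → L1-HIT  vc=[2, 14]
11: 0x3a (blk 14, set 0) → VC-HIT  vc=[2, 4]
12: 0x18 (blk 6, set 0) → MISS  vc=[2, 4, 14]
13: 0x13 (blk 4, set 0) → VC-HIT  vc=[2, 6, 14]

SEQ = [MISS, L1-HIT, L1-HIT, L1-HIT, L1-HIT, MISS, L1-HIT, VC-HIT, MISS, L1-HIT, L1-HIT, VC-HIT, MISS, VC-HIT]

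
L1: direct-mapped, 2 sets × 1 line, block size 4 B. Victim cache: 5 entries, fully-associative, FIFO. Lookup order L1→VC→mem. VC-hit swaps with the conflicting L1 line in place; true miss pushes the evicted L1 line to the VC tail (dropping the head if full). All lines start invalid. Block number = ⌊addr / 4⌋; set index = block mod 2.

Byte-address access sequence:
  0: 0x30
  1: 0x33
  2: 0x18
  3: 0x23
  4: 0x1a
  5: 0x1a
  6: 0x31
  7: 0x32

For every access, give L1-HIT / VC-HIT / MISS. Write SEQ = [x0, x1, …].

0: 0x30 (blk 12, set 0) → MISS  vc=[]
1: 0x33 (blk 12, set 0) → L1-HIT  vc=[]
2: 0x18 (blk 6, set 0) → MISS  vc=[12]
3: 0x23 (blk 8, set 0) → MISS  vc=[12, 6]
4: 0x1a (blk 6, set 0) → VC-HIT  vc=[12, 8]
5: 0x1a (blk 6, set 0) → L1-HIT  vc=[12, 8]
6: 0x31 (blk 12, set 0) → VC-HIT  vc=[6, 8]
7: 0x32 (blk 12, set 0) → L1-HIT  vc=[6, 8]

SEQ = [MISS, L1-HIT, MISS, MISS, VC-HIT, L1-HIT, VC-HIT, L1-HIT]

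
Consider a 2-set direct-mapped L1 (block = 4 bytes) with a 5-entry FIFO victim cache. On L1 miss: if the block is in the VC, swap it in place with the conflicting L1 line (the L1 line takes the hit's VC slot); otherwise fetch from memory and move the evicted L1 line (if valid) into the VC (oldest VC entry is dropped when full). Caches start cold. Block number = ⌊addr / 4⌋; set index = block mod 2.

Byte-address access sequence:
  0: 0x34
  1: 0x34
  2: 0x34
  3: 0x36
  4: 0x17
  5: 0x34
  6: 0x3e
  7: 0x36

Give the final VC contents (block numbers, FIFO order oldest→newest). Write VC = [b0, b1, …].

  [0] addr=0x34 blk=13 s=1: MISS | VC []
  [1] addr=0x34 blk=13 s=1: L1-HIT | VC []
  [2] addr=0x34 blk=13 s=1: L1-HIT | VC []
  [3] addr=0x36 blk=13 s=1: L1-HIT | VC []
  [4] addr=0x17 blk=5 s=1: MISS | VC [13]
  [5] addr=0x34 blk=13 s=1: VC-HIT | VC [5]
  [6] addr=0x3e blk=15 s=1: MISS | VC [5, 13]
  [7] addr=0x36 blk=13 s=1: VC-HIT | VC [5, 15]

VC = [5, 15]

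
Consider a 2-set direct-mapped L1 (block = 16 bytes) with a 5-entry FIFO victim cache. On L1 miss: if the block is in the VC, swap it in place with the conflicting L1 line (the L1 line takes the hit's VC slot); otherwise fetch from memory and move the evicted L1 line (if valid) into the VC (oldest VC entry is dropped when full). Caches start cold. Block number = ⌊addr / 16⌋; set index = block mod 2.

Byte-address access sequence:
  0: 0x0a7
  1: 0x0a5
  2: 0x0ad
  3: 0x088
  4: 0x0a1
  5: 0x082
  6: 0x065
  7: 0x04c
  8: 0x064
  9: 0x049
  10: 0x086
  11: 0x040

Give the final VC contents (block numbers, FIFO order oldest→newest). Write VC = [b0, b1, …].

#0 0xa7→b10/s0 MISS; vc=[]
#1 0xa5→b10/s0 L1-HIT; vc=[]
#2 0xad→b10/s0 L1-HIT; vc=[]
#3 0x88→b8/s0 MISS; vc=[10]
#4 0xa1→b10/s0 VC-HIT; vc=[8]
#5 0x82→b8/s0 VC-HIT; vc=[10]
#6 0x65→b6/s0 MISS; vc=[10,8]
#7 0x4c→b4/s0 MISS; vc=[10,8,6]
#8 0x64→b6/s0 VC-HIT; vc=[10,8,4]
#9 0x49→b4/s0 VC-HIT; vc=[10,8,6]
#10 0x86→b8/s0 VC-HIT; vc=[10,4,6]
#11 0x40→b4/s0 VC-HIT; vc=[10,8,6]

VC = [10, 8, 6]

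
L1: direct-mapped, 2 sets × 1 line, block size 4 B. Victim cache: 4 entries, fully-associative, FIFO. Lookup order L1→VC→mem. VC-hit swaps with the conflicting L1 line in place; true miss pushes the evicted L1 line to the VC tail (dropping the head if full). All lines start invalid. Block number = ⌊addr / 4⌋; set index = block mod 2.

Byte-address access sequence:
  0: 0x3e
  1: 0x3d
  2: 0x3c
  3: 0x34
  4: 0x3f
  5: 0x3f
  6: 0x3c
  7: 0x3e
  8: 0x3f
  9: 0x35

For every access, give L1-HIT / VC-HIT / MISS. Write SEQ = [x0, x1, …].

SEQ = [MISS, L1-HIT, L1-HIT, MISS, VC-HIT, L1-HIT, L1-HIT, L1-HIT, L1-HIT, VC-HIT]

#0 0x3e→b15/s1 MISS; vc=[]
#1 0x3d→b15/s1 L1-HIT; vc=[]
#2 0x3c→b15/s1 L1-HIT; vc=[]
#3 0x34→b13/s1 MISS; vc=[15]
#4 0x3f→b15/s1 VC-HIT; vc=[13]
#5 0x3f→b15/s1 L1-HIT; vc=[13]
#6 0x3c→b15/s1 L1-HIT; vc=[13]
#7 0x3e→b15/s1 L1-HIT; vc=[13]
#8 0x3f→b15/s1 L1-HIT; vc=[13]
#9 0x35→b13/s1 VC-HIT; vc=[15]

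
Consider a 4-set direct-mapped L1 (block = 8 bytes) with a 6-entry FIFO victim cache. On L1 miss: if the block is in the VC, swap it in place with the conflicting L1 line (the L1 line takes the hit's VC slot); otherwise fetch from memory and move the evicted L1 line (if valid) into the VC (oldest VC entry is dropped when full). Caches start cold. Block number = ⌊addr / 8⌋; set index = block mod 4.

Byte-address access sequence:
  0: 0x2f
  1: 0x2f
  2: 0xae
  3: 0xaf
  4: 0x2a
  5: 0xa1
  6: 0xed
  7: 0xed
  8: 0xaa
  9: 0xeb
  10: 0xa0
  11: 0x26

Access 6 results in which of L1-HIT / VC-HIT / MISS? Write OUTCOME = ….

0: 0x2f (blk 5, set 1) → MISS  vc=[]
1: 0x2f (blk 5, set 1) → L1-HIT  vc=[]
2: 0xae (blk 21, set 1) → MISS  vc=[5]
3: 0xaf (blk 21, set 1) → L1-HIT  vc=[5]
4: 0x2a (blk 5, set 1) → VC-HIT  vc=[21]
5: 0xa1 (blk 20, set 0) → MISS  vc=[21]
6: 0xed (blk 29, set 1) → MISS  vc=[21, 5]
7: 0xed (blk 29, set 1) → L1-HIT  vc=[21, 5]
8: 0xaa (blk 21, set 1) → VC-HIT  vc=[29, 5]
9: 0xeb (blk 29, set 1) → VC-HIT  vc=[21, 5]
10: 0xa0 (blk 20, set 0) → L1-HIT  vc=[21, 5]
11: 0x26 (blk 4, set 0) → MISS  vc=[21, 5, 20]

OUTCOME = MISS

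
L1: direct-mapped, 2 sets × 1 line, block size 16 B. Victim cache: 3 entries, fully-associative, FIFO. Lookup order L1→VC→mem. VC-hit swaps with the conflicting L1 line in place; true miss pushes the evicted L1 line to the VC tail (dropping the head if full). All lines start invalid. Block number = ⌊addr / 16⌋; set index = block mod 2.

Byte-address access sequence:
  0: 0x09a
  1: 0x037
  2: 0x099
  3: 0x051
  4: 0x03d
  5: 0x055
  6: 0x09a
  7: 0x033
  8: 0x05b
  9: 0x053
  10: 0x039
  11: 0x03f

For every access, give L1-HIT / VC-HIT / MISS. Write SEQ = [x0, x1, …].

SEQ = [MISS, MISS, VC-HIT, MISS, VC-HIT, VC-HIT, VC-HIT, VC-HIT, VC-HIT, L1-HIT, VC-HIT, L1-HIT]

  [0] addr=0x9a blk=9 s=1: MISS | VC []
  [1] addr=0x37 blk=3 s=1: MISS | VC [9]
  [2] addr=0x99 blk=9 s=1: VC-HIT | VC [3]
  [3] addr=0x51 blk=5 s=1: MISS | VC [3, 9]
  [4] addr=0x3d blk=3 s=1: VC-HIT | VC [5, 9]
  [5] addr=0x55 blk=5 s=1: VC-HIT | VC [3, 9]
  [6] addr=0x9a blk=9 s=1: VC-HIT | VC [3, 5]
  [7] addr=0x33 blk=3 s=1: VC-HIT | VC [9, 5]
  [8] addr=0x5b blk=5 s=1: VC-HIT | VC [9, 3]
  [9] addr=0x53 blk=5 s=1: L1-HIT | VC [9, 3]
  [10] addr=0x39 blk=3 s=1: VC-HIT | VC [9, 5]
  [11] addr=0x3f blk=3 s=1: L1-HIT | VC [9, 5]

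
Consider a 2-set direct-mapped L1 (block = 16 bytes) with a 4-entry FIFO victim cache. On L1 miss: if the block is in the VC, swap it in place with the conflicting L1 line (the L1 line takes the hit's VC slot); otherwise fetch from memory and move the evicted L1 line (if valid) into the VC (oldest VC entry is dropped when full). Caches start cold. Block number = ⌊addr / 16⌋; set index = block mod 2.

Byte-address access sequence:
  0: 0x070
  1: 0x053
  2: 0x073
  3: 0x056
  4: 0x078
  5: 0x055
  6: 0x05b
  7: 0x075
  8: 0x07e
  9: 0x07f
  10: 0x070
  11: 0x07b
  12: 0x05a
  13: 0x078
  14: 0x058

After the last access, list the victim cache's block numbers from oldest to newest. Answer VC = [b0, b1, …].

VC = [7]

0: 0x70 (blk 7, set 1) → MISS  vc=[]
1: 0x53 (blk 5, set 1) → MISS  vc=[7]
2: 0x73 (blk 7, set 1) → VC-HIT  vc=[5]
3: 0x56 (blk 5, set 1) → VC-HIT  vc=[7]
4: 0x78 (blk 7, set 1) → VC-HIT  vc=[5]
5: 0x55 (blk 5, set 1) → VC-HIT  vc=[7]
6: 0x5b (blk 5, set 1) → L1-HIT  vc=[7]
7: 0x75 (blk 7, set 1) → VC-HIT  vc=[5]
8: 0x7e (blk 7, set 1) → L1-HIT  vc=[5]
9: 0x7f (blk 7, set 1) → L1-HIT  vc=[5]
10: 0x70 (blk 7, set 1) → L1-HIT  vc=[5]
11: 0x7b (blk 7, set 1) → L1-HIT  vc=[5]
12: 0x5a (blk 5, set 1) → VC-HIT  vc=[7]
13: 0x78 (blk 7, set 1) → VC-HIT  vc=[5]
14: 0x58 (blk 5, set 1) → VC-HIT  vc=[7]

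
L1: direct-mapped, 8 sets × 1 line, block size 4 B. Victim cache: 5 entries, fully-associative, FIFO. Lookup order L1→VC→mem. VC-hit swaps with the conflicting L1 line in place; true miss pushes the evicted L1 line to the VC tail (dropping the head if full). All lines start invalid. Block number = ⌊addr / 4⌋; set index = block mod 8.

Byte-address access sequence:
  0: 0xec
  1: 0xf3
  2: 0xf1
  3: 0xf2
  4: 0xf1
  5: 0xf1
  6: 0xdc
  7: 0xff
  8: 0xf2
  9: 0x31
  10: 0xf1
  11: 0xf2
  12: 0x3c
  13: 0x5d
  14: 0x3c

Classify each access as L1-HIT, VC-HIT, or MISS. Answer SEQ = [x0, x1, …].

SEQ = [MISS, MISS, L1-HIT, L1-HIT, L1-HIT, L1-HIT, MISS, MISS, L1-HIT, MISS, VC-HIT, L1-HIT, MISS, MISS, VC-HIT]

0: 0xec (blk 59, set 3) → MISS  vc=[]
1: 0xf3 (blk 60, set 4) → MISS  vc=[]
2: 0xf1 (blk 60, set 4) → L1-HIT  vc=[]
3: 0xf2 (blk 60, set 4) → L1-HIT  vc=[]
4: 0xf1 (blk 60, set 4) → L1-HIT  vc=[]
5: 0xf1 (blk 60, set 4) → L1-HIT  vc=[]
6: 0xdc (blk 55, set 7) → MISS  vc=[]
7: 0xff (blk 63, set 7) → MISS  vc=[55]
8: 0xf2 (blk 60, set 4) → L1-HIT  vc=[55]
9: 0x31 (blk 12, set 4) → MISS  vc=[55, 60]
10: 0xf1 (blk 60, set 4) → VC-HIT  vc=[55, 12]
11: 0xf2 (blk 60, set 4) → L1-HIT  vc=[55, 12]
12: 0x3c (blk 15, set 7) → MISS  vc=[55, 12, 63]
13: 0x5d (blk 23, set 7) → MISS  vc=[55, 12, 63, 15]
14: 0x3c (blk 15, set 7) → VC-HIT  vc=[55, 12, 63, 23]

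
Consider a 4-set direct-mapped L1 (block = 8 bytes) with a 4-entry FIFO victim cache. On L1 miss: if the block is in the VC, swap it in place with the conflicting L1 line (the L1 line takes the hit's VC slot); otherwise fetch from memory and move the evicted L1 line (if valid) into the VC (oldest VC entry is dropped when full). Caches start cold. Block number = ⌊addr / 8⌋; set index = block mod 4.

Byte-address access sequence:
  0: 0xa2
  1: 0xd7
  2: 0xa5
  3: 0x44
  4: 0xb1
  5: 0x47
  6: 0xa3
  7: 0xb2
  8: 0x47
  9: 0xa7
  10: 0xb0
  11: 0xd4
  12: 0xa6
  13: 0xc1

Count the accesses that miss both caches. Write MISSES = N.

MISSES = 5

#0 0xa2→b20/s0 MISS; vc=[]
#1 0xd7→b26/s2 MISS; vc=[]
#2 0xa5→b20/s0 L1-HIT; vc=[]
#3 0x44→b8/s0 MISS; vc=[20]
#4 0xb1→b22/s2 MISS; vc=[20,26]
#5 0x47→b8/s0 L1-HIT; vc=[20,26]
#6 0xa3→b20/s0 VC-HIT; vc=[8,26]
#7 0xb2→b22/s2 L1-HIT; vc=[8,26]
#8 0x47→b8/s0 VC-HIT; vc=[20,26]
#9 0xa7→b20/s0 VC-HIT; vc=[8,26]
#10 0xb0→b22/s2 L1-HIT; vc=[8,26]
#11 0xd4→b26/s2 VC-HIT; vc=[8,22]
#12 0xa6→b20/s0 L1-HIT; vc=[8,22]
#13 0xc1→b24/s0 MISS; vc=[8,22,20]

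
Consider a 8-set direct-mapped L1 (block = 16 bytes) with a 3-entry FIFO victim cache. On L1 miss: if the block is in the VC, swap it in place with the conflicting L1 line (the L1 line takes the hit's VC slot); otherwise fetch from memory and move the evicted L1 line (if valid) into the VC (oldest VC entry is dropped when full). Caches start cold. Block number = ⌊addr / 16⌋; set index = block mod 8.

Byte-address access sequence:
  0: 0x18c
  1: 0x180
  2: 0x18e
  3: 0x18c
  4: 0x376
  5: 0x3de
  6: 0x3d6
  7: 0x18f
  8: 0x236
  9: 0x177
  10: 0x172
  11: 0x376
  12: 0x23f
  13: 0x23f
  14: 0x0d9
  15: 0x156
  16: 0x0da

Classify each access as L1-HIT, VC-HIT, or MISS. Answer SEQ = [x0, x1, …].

SEQ = [MISS, L1-HIT, L1-HIT, L1-HIT, MISS, MISS, L1-HIT, L1-HIT, MISS, MISS, L1-HIT, VC-HIT, L1-HIT, L1-HIT, MISS, MISS, VC-HIT]

0: 0x18c (blk 24, set 0) → MISS  vc=[]
1: 0x180 (blk 24, set 0) → L1-HIT  vc=[]
2: 0x18e (blk 24, set 0) → L1-HIT  vc=[]
3: 0x18c (blk 24, set 0) → L1-HIT  vc=[]
4: 0x376 (blk 55, set 7) → MISS  vc=[]
5: 0x3de (blk 61, set 5) → MISS  vc=[]
6: 0x3d6 (blk 61, set 5) → L1-HIT  vc=[]
7: 0x18f (blk 24, set 0) → L1-HIT  vc=[]
8: 0x236 (blk 35, set 3) → MISS  vc=[]
9: 0x177 (blk 23, set 7) → MISS  vc=[55]
10: 0x172 (blk 23, set 7) → L1-HIT  vc=[55]
11: 0x376 (blk 55, set 7) → VC-HIT  vc=[23]
12: 0x23f (blk 35, set 3) → L1-HIT  vc=[23]
13: 0x23f (blk 35, set 3) → L1-HIT  vc=[23]
14: 0xd9 (blk 13, set 5) → MISS  vc=[23, 61]
15: 0x156 (blk 21, set 5) → MISS  vc=[23, 61, 13]
16: 0xda (blk 13, set 5) → VC-HIT  vc=[23, 61, 21]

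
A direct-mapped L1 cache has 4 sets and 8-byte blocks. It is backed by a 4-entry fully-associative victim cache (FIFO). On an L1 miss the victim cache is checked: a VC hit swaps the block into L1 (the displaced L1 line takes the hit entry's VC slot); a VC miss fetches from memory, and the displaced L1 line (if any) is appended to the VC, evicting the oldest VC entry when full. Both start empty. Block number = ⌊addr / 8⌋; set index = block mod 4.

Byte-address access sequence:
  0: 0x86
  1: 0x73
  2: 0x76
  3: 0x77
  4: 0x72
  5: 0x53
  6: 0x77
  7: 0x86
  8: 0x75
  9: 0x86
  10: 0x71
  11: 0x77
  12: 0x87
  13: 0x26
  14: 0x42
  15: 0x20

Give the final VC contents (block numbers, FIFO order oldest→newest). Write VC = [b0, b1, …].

VC = [10, 16, 8]

#0 0x86→b16/s0 MISS; vc=[]
#1 0x73→b14/s2 MISS; vc=[]
#2 0x76→b14/s2 L1-HIT; vc=[]
#3 0x77→b14/s2 L1-HIT; vc=[]
#4 0x72→b14/s2 L1-HIT; vc=[]
#5 0x53→b10/s2 MISS; vc=[14]
#6 0x77→b14/s2 VC-HIT; vc=[10]
#7 0x86→b16/s0 L1-HIT; vc=[10]
#8 0x75→b14/s2 L1-HIT; vc=[10]
#9 0x86→b16/s0 L1-HIT; vc=[10]
#10 0x71→b14/s2 L1-HIT; vc=[10]
#11 0x77→b14/s2 L1-HIT; vc=[10]
#12 0x87→b16/s0 L1-HIT; vc=[10]
#13 0x26→b4/s0 MISS; vc=[10,16]
#14 0x42→b8/s0 MISS; vc=[10,16,4]
#15 0x20→b4/s0 VC-HIT; vc=[10,16,8]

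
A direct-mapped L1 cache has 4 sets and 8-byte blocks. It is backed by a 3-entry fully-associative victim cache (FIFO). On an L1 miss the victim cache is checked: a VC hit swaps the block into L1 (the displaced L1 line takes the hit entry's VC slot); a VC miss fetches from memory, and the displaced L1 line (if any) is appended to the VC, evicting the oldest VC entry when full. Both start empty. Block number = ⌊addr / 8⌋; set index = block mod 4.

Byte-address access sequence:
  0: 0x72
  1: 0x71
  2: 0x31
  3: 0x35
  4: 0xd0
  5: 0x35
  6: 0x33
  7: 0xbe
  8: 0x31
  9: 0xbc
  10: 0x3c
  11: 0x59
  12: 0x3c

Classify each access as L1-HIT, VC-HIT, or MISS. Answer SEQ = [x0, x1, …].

SEQ = [MISS, L1-HIT, MISS, L1-HIT, MISS, VC-HIT, L1-HIT, MISS, L1-HIT, L1-HIT, MISS, MISS, VC-HIT]

0: 0x72 (blk 14, set 2) → MISS  vc=[]
1: 0x71 (blk 14, set 2) → L1-HIT  vc=[]
2: 0x31 (blk 6, set 2) → MISS  vc=[14]
3: 0x35 (blk 6, set 2) → L1-HIT  vc=[14]
4: 0xd0 (blk 26, set 2) → MISS  vc=[14, 6]
5: 0x35 (blk 6, set 2) → VC-HIT  vc=[14, 26]
6: 0x33 (blk 6, set 2) → L1-HIT  vc=[14, 26]
7: 0xbe (blk 23, set 3) → MISS  vc=[14, 26]
8: 0x31 (blk 6, set 2) → L1-HIT  vc=[14, 26]
9: 0xbc (blk 23, set 3) → L1-HIT  vc=[14, 26]
10: 0x3c (blk 7, set 3) → MISS  vc=[14, 26, 23]
11: 0x59 (blk 11, set 3) → MISS  vc=[26, 23, 7]
12: 0x3c (blk 7, set 3) → VC-HIT  vc=[26, 23, 11]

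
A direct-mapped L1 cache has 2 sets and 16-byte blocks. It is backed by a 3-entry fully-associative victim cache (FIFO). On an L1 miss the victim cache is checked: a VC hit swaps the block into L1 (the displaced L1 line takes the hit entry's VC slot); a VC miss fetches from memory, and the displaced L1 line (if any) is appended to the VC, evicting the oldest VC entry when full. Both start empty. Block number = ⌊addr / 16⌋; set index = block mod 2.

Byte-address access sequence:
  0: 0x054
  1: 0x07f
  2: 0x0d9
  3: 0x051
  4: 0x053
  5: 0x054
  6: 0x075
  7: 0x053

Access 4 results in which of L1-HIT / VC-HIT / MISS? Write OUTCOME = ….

0: 0x54 (blk 5, set 1) → MISS  vc=[]
1: 0x7f (blk 7, set 1) → MISS  vc=[5]
2: 0xd9 (blk 13, set 1) → MISS  vc=[5, 7]
3: 0x51 (blk 5, set 1) → VC-HIT  vc=[13, 7]
4: 0x53 (blk 5, set 1) → L1-HIT  vc=[13, 7]
5: 0x54 (blk 5, set 1) → L1-HIT  vc=[13, 7]
6: 0x75 (blk 7, set 1) → VC-HIT  vc=[13, 5]
7: 0x53 (blk 5, set 1) → VC-HIT  vc=[13, 7]

OUTCOME = L1-HIT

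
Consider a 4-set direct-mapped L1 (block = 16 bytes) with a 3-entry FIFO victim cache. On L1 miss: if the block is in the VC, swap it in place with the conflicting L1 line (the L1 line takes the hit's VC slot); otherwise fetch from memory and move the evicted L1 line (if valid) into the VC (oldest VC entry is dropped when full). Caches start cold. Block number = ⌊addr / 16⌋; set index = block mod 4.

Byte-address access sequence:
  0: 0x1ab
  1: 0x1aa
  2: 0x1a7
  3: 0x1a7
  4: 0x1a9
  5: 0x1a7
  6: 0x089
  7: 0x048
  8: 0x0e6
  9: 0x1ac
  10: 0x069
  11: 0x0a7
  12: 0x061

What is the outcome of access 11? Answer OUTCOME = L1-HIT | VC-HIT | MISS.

OUTCOME = MISS

0: 0x1ab (blk 26, set 2) → MISS  vc=[]
1: 0x1aa (blk 26, set 2) → L1-HIT  vc=[]
2: 0x1a7 (blk 26, set 2) → L1-HIT  vc=[]
3: 0x1a7 (blk 26, set 2) → L1-HIT  vc=[]
4: 0x1a9 (blk 26, set 2) → L1-HIT  vc=[]
5: 0x1a7 (blk 26, set 2) → L1-HIT  vc=[]
6: 0x89 (blk 8, set 0) → MISS  vc=[]
7: 0x48 (blk 4, set 0) → MISS  vc=[8]
8: 0xe6 (blk 14, set 2) → MISS  vc=[8, 26]
9: 0x1ac (blk 26, set 2) → VC-HIT  vc=[8, 14]
10: 0x69 (blk 6, set 2) → MISS  vc=[8, 14, 26]
11: 0xa7 (blk 10, set 2) → MISS  vc=[14, 26, 6]
12: 0x61 (blk 6, set 2) → VC-HIT  vc=[14, 26, 10]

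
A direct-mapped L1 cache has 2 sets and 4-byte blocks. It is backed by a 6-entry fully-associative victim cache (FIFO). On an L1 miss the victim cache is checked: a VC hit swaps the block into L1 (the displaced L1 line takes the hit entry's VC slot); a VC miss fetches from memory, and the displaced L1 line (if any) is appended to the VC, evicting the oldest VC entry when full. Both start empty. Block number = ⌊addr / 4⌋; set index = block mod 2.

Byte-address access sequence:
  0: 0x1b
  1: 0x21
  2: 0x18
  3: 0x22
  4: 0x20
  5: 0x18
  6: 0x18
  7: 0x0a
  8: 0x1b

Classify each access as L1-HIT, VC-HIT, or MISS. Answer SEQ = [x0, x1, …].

  [0] addr=0x1b blk=6 s=0: MISS | VC []
  [1] addr=0x21 blk=8 s=0: MISS | VC [6]
  [2] addr=0x18 blk=6 s=0: VC-HIT | VC [8]
  [3] addr=0x22 blk=8 s=0: VC-HIT | VC [6]
  [4] addr=0x20 blk=8 s=0: L1-HIT | VC [6]
  [5] addr=0x18 blk=6 s=0: VC-HIT | VC [8]
  [6] addr=0x18 blk=6 s=0: L1-HIT | VC [8]
  [7] addr=0xa blk=2 s=0: MISS | VC [8, 6]
  [8] addr=0x1b blk=6 s=0: VC-HIT | VC [8, 2]

SEQ = [MISS, MISS, VC-HIT, VC-HIT, L1-HIT, VC-HIT, L1-HIT, MISS, VC-HIT]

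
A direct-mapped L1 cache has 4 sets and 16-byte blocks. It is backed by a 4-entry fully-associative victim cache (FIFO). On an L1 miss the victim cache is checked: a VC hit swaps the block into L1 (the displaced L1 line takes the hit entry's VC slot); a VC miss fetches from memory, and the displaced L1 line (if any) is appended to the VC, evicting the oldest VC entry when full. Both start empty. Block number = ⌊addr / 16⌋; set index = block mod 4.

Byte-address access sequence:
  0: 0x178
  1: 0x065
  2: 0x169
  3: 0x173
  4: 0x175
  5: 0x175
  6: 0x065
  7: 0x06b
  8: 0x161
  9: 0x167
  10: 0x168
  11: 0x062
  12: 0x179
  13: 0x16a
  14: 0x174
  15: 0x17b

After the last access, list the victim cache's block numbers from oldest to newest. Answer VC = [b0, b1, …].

  [0] addr=0x178 blk=23 s=3: MISS | VC []
  [1] addr=0x65 blk=6 s=2: MISS | VC []
  [2] addr=0x169 blk=22 s=2: MISS | VC [6]
  [3] addr=0x173 blk=23 s=3: L1-HIT | VC [6]
  [4] addr=0x175 blk=23 s=3: L1-HIT | VC [6]
  [5] addr=0x175 blk=23 s=3: L1-HIT | VC [6]
  [6] addr=0x65 blk=6 s=2: VC-HIT | VC [22]
  [7] addr=0x6b blk=6 s=2: L1-HIT | VC [22]
  [8] addr=0x161 blk=22 s=2: VC-HIT | VC [6]
  [9] addr=0x167 blk=22 s=2: L1-HIT | VC [6]
  [10] addr=0x168 blk=22 s=2: L1-HIT | VC [6]
  [11] addr=0x62 blk=6 s=2: VC-HIT | VC [22]
  [12] addr=0x179 blk=23 s=3: L1-HIT | VC [22]
  [13] addr=0x16a blk=22 s=2: VC-HIT | VC [6]
  [14] addr=0x174 blk=23 s=3: L1-HIT | VC [6]
  [15] addr=0x17b blk=23 s=3: L1-HIT | VC [6]

VC = [6]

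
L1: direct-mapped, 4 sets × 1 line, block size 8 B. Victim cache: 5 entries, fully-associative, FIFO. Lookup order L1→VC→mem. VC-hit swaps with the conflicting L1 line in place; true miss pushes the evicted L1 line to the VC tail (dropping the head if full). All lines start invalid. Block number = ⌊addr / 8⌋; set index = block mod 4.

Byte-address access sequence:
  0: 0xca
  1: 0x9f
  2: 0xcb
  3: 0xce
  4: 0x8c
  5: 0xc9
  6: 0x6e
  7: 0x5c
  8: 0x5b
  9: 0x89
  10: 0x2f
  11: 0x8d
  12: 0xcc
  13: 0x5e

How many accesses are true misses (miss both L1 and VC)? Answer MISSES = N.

MISSES = 6

#0 0xca→b25/s1 MISS; vc=[]
#1 0x9f→b19/s3 MISS; vc=[]
#2 0xcb→b25/s1 L1-HIT; vc=[]
#3 0xce→b25/s1 L1-HIT; vc=[]
#4 0x8c→b17/s1 MISS; vc=[25]
#5 0xc9→b25/s1 VC-HIT; vc=[17]
#6 0x6e→b13/s1 MISS; vc=[17,25]
#7 0x5c→b11/s3 MISS; vc=[17,25,19]
#8 0x5b→b11/s3 L1-HIT; vc=[17,25,19]
#9 0x89→b17/s1 VC-HIT; vc=[13,25,19]
#10 0x2f→b5/s1 MISS; vc=[13,25,19,17]
#11 0x8d→b17/s1 VC-HIT; vc=[13,25,19,5]
#12 0xcc→b25/s1 VC-HIT; vc=[13,17,19,5]
#13 0x5e→b11/s3 L1-HIT; vc=[13,17,19,5]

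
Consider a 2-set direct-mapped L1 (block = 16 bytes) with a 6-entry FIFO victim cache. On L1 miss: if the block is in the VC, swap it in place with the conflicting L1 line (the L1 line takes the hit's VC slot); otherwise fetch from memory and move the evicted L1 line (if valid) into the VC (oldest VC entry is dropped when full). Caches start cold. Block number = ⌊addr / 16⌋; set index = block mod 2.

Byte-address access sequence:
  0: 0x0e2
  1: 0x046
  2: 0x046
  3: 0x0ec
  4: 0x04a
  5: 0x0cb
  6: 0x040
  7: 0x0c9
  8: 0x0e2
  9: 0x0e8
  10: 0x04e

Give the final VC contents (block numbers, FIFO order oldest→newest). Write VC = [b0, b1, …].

#0 0xe2→b14/s0 MISS; vc=[]
#1 0x46→b4/s0 MISS; vc=[14]
#2 0x46→b4/s0 L1-HIT; vc=[14]
#3 0xec→b14/s0 VC-HIT; vc=[4]
#4 0x4a→b4/s0 VC-HIT; vc=[14]
#5 0xcb→b12/s0 MISS; vc=[14,4]
#6 0x40→b4/s0 VC-HIT; vc=[14,12]
#7 0xc9→b12/s0 VC-HIT; vc=[14,4]
#8 0xe2→b14/s0 VC-HIT; vc=[12,4]
#9 0xe8→b14/s0 L1-HIT; vc=[12,4]
#10 0x4e→b4/s0 VC-HIT; vc=[12,14]

VC = [12, 14]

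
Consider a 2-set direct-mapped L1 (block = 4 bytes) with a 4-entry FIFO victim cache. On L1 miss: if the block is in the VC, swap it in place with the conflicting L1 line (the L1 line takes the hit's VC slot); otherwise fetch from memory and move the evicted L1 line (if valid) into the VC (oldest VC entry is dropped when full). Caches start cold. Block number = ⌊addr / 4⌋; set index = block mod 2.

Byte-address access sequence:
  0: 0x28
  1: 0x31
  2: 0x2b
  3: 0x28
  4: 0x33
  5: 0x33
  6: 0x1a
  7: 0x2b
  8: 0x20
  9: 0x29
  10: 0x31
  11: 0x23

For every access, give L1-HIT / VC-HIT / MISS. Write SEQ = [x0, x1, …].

  [0] addr=0x28 blk=10 s=0: MISS | VC []
  [1] addr=0x31 blk=12 s=0: MISS | VC [10]
  [2] addr=0x2b blk=10 s=0: VC-HIT | VC [12]
  [3] addr=0x28 blk=10 s=0: L1-HIT | VC [12]
  [4] addr=0x33 blk=12 s=0: VC-HIT | VC [10]
  [5] addr=0x33 blk=12 s=0: L1-HIT | VC [10]
  [6] addr=0x1a blk=6 s=0: MISS | VC [10, 12]
  [7] addr=0x2b blk=10 s=0: VC-HIT | VC [6, 12]
  [8] addr=0x20 blk=8 s=0: MISS | VC [6, 12, 10]
  [9] addr=0x29 blk=10 s=0: VC-HIT | VC [6, 12, 8]
  [10] addr=0x31 blk=12 s=0: VC-HIT | VC [6, 10, 8]
  [11] addr=0x23 blk=8 s=0: VC-HIT | VC [6, 10, 12]

SEQ = [MISS, MISS, VC-HIT, L1-HIT, VC-HIT, L1-HIT, MISS, VC-HIT, MISS, VC-HIT, VC-HIT, VC-HIT]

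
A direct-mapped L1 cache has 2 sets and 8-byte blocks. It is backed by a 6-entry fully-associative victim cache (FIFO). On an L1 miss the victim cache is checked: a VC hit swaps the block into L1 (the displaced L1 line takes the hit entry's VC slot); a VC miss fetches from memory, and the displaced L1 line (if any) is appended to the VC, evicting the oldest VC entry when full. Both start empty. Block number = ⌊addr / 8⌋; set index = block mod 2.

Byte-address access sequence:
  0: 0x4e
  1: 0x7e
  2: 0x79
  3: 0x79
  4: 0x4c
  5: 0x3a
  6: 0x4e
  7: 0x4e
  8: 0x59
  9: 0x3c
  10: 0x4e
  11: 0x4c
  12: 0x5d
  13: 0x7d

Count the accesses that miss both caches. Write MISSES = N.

MISSES = 4

  [0] addr=0x4e blk=9 s=1: MISS | VC []
  [1] addr=0x7e blk=15 s=1: MISS | VC [9]
  [2] addr=0x79 blk=15 s=1: L1-HIT | VC [9]
  [3] addr=0x79 blk=15 s=1: L1-HIT | VC [9]
  [4] addr=0x4c blk=9 s=1: VC-HIT | VC [15]
  [5] addr=0x3a blk=7 s=1: MISS | VC [15, 9]
  [6] addr=0x4e blk=9 s=1: VC-HIT | VC [15, 7]
  [7] addr=0x4e blk=9 s=1: L1-HIT | VC [15, 7]
  [8] addr=0x59 blk=11 s=1: MISS | VC [15, 7, 9]
  [9] addr=0x3c blk=7 s=1: VC-HIT | VC [15, 11, 9]
  [10] addr=0x4e blk=9 s=1: VC-HIT | VC [15, 11, 7]
  [11] addr=0x4c blk=9 s=1: L1-HIT | VC [15, 11, 7]
  [12] addr=0x5d blk=11 s=1: VC-HIT | VC [15, 9, 7]
  [13] addr=0x7d blk=15 s=1: VC-HIT | VC [11, 9, 7]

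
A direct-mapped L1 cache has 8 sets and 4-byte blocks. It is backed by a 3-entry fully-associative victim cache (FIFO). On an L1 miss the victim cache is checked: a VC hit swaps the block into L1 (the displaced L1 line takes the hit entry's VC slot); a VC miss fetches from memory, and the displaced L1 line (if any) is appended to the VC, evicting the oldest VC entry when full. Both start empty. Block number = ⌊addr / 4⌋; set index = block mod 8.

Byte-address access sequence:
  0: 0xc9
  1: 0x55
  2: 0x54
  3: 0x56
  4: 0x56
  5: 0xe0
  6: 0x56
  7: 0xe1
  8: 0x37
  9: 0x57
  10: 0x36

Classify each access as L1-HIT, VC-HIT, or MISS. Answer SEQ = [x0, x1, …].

  [0] addr=0xc9 blk=50 s=2: MISS | VC []
  [1] addr=0x55 blk=21 s=5: MISS | VC []
  [2] addr=0x54 blk=21 s=5: L1-HIT | VC []
  [3] addr=0x56 blk=21 s=5: L1-HIT | VC []
  [4] addr=0x56 blk=21 s=5: L1-HIT | VC []
  [5] addr=0xe0 blk=56 s=0: MISS | VC []
  [6] addr=0x56 blk=21 s=5: L1-HIT | VC []
  [7] addr=0xe1 blk=56 s=0: L1-HIT | VC []
  [8] addr=0x37 blk=13 s=5: MISS | VC [21]
  [9] addr=0x57 blk=21 s=5: VC-HIT | VC [13]
  [10] addr=0x36 blk=13 s=5: VC-HIT | VC [21]

SEQ = [MISS, MISS, L1-HIT, L1-HIT, L1-HIT, MISS, L1-HIT, L1-HIT, MISS, VC-HIT, VC-HIT]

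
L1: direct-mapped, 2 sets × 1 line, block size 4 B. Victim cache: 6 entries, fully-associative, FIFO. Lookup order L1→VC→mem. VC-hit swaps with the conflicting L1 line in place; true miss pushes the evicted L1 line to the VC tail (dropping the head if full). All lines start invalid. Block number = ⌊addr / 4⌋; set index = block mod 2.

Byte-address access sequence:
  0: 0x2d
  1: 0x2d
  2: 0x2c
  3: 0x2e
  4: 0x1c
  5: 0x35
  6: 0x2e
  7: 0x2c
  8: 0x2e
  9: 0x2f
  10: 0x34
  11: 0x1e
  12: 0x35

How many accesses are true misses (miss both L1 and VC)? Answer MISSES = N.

0: 0x2d (blk 11, set 1) → MISS  vc=[]
1: 0x2d (blk 11, set 1) → L1-HIT  vc=[]
2: 0x2c (blk 11, set 1) → L1-HIT  vc=[]
3: 0x2e (blk 11, set 1) → L1-HIT  vc=[]
4: 0x1c (blk 7, set 1) → MISS  vc=[11]
5: 0x35 (blk 13, set 1) → MISS  vc=[11, 7]
6: 0x2e (blk 11, set 1) → VC-HIT  vc=[13, 7]
7: 0x2c (blk 11, set 1) → L1-HIT  vc=[13, 7]
8: 0x2e (blk 11, set 1) → L1-HIT  vc=[13, 7]
9: 0x2f (blk 11, set 1) → L1-HIT  vc=[13, 7]
10: 0x34 (blk 13, set 1) → VC-HIT  vc=[11, 7]
11: 0x1e (blk 7, set 1) → VC-HIT  vc=[11, 13]
12: 0x35 (blk 13, set 1) → VC-HIT  vc=[11, 7]

MISSES = 3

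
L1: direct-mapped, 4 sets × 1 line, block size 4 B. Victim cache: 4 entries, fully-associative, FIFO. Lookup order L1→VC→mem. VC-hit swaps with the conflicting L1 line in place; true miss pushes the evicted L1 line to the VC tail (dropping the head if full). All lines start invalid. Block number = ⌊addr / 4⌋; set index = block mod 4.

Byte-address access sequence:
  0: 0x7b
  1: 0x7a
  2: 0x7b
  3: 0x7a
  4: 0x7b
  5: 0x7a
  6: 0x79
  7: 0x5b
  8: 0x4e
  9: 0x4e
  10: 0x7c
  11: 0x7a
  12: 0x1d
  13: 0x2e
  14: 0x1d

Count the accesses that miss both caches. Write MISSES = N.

MISSES = 6

  [0] addr=0x7b blk=30 s=2: MISS | VC []
  [1] addr=0x7a blk=30 s=2: L1-HIT | VC []
  [2] addr=0x7b blk=30 s=2: L1-HIT | VC []
  [3] addr=0x7a blk=30 s=2: L1-HIT | VC []
  [4] addr=0x7b blk=30 s=2: L1-HIT | VC []
  [5] addr=0x7a blk=30 s=2: L1-HIT | VC []
  [6] addr=0x79 blk=30 s=2: L1-HIT | VC []
  [7] addr=0x5b blk=22 s=2: MISS | VC [30]
  [8] addr=0x4e blk=19 s=3: MISS | VC [30]
  [9] addr=0x4e blk=19 s=3: L1-HIT | VC [30]
  [10] addr=0x7c blk=31 s=3: MISS | VC [30, 19]
  [11] addr=0x7a blk=30 s=2: VC-HIT | VC [22, 19]
  [12] addr=0x1d blk=7 s=3: MISS | VC [22, 19, 31]
  [13] addr=0x2e blk=11 s=3: MISS | VC [22, 19, 31, 7]
  [14] addr=0x1d blk=7 s=3: VC-HIT | VC [22, 19, 31, 11]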